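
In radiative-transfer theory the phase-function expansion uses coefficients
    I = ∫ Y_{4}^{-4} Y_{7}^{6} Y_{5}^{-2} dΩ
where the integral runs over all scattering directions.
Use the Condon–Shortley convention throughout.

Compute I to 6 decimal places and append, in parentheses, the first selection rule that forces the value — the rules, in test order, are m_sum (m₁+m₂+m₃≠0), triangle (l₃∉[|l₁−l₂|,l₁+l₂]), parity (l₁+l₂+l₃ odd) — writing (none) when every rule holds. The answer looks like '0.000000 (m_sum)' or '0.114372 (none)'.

-0.188638 (none)

Rules hold: Σm=0, L=16 even, 3≤5≤11.
N = 9·15·11 = 1485
Δ = 6!·2!·8!/17! = 1/6126120
Racah Σ t=2..4: t=2:+1/69120 t=3:−1/20736 t=4:+1/69120 = -1/51840
⇒ 3j(4 7 5; 0 0 0)² = 280/21879, sgn +1
Racah Σ t=6..6: t=6:+1/7257600 = 1/7257600
⇒ 3j(4 7 5; -4 6 -2)² = 2/85, sgn -1
4πI² = N·(3j₀)²·(3jₘ)² = 1680/3757
I = -1·√(0.447165/4π) = -0.18863797
No selection rule forces the value: the integral is nonzero (none).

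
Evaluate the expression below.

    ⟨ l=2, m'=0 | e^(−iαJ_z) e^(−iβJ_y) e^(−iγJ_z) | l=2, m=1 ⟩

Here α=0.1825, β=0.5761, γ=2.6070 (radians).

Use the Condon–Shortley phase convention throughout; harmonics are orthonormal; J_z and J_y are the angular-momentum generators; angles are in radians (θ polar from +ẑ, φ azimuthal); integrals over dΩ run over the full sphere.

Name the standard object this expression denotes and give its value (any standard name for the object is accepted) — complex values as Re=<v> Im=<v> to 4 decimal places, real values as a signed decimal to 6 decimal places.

This is a Wigner D-matrix element — the rotation-matrix element ⟨l m'| R(α,β,γ) |l m⟩ in the angular-momentum basis.
Split into d^2_{0,1}(β=0.5761) × two z-phases.
Half-angle: c=0.958800, s=0.284083. N=√(2·2·6·1)=4.898979
k∈{1,2} keeps every argument non-negative
  k=1: (−1)^0·4.8990/(2)·0.9588^3·0.2841^1 = +0.613345
  k=2: (−1)^1·4.8990/(2)·0.9588^1·0.2841^3 = -0.053844
d^2_{0,1}(0.5761) = +0.613345 -0.053844 = +0.559500
Attach z-rotation phases: D = e^{-i(0)(0.1825)}·(+0.559500)·e^{-i(1)(2.6070)} = -0.481437-0.285060i

Wigner D-matrix element, Re=-0.4814 Im=-0.2851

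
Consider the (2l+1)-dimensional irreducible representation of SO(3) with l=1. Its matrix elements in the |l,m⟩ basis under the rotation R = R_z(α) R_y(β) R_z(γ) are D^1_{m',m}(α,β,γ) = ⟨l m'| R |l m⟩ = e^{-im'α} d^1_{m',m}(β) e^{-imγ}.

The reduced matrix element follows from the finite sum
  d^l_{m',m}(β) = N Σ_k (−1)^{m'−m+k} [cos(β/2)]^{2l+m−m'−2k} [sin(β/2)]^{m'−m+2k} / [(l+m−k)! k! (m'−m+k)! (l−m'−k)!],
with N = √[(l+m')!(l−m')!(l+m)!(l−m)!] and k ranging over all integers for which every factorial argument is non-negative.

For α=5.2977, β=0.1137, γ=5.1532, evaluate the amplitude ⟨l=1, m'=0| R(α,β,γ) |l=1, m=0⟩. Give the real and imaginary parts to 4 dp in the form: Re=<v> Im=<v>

Re=0.9935 Im=0.0000

First d^1_{0,0}(β=0.1137), then the phase factors e^{-i(0)α} and e^{-i(0)γ}:
c=cos(0.113700/2)=0.998384, s=sin(0.113700/2)=0.056819; N=√[1·1·1·1]=1.000000
k: max(0,(0)−(0))=0 … min(1+(0),1−(0))=1
  k=0: (−1)^0·1.0000/(1)·0.9984^2·0.0568^0 = +0.996772
  k=1: (−1)^1·1.0000/(1)·0.9984^0·0.0568^2 = -0.003228
d^1_{0,0}(0.1137) = +0.996772 -0.003228 = +0.993543
Phases: e^{-i·(0)·5.2977}=+1.000000+0.000000i, e^{-i·(0)·5.1532}=+1.000000+0.000000i ⇒ D=+0.993543+0.000000i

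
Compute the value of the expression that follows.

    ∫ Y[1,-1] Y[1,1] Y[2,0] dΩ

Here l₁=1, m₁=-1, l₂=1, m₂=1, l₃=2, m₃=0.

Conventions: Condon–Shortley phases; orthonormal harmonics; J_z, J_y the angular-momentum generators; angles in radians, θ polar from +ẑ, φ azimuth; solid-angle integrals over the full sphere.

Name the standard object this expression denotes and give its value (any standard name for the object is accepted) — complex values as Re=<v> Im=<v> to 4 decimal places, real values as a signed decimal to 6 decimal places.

Gaunt coefficient, +0.126157

This is a Gaunt coefficient — the integral of a triple product of spherical harmonics over the sphere.
Checks pass: Σm=0; 4 even; l₃=2∈[0,2].
(2·1+1)(2·1+1)(2·2+1) = 45
Δ: 0! 2! 2! / 5! → 1/30
sum: t=0:+1/1 = 1/1
3j²(1 1 2; 0 0 0) = Δ·Π!·Σ² = 2/15  (sign +1)
sum: t=0:+1/4 = 1/4
3j²(1 1 2; -1 1 0) = Δ·Π!·Σ² = 1/30  (sign +1)
combine: 4πI² = 45·2/15·1/30 = 1/5
take √, sign +1: I = 0.12615663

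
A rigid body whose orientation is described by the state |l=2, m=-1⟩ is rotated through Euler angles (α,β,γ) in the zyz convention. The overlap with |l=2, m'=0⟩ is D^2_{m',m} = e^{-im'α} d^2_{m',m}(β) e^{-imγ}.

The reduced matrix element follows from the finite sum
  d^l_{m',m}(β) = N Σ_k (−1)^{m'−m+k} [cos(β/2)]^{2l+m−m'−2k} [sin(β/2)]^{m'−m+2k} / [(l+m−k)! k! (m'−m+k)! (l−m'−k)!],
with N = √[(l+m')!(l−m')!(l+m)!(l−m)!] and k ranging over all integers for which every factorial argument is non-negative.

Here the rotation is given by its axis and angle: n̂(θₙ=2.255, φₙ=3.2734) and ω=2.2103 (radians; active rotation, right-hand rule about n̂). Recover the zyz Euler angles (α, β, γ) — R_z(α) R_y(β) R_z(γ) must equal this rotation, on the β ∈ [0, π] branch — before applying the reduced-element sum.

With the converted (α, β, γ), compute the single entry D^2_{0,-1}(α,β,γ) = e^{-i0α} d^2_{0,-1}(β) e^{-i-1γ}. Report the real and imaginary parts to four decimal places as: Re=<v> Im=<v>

Re=0.0432 Im=0.0259

Axis–angle → zyz. n̂ = (sinθₙcosφₙ, sinθₙsinφₙ, cosθₙ) = (-0.768201, -0.101845, -0.632056), ω = 2.2103.
R = I cosω + sinω [n̂]ₓ + (1−cosω) n̂n̂ᵀ gives
  R = [+0.345525, +0.632086, +0.693599; -0.382228, -0.580235, +0.719187; +0.857038, -0.513610, +0.041115]
β = atan2(√(R₁₃²+R₂₃²), R₃₃) = 1.529670; α = atan2(R₂₃, R₁₃) mod 2π = 0.803508; γ = atan2(R₃₂, −R₃₁) mod 2π = 3.681486
Split into d^2_{0,-1}(β=1.5297) × two z-phases.
c=cos(1.529670/2)=0.721497, s=sin(1.529670/2)=0.692418; N=√[2·2·1·6]=4.898979
k: max(0,(-1)−(0))=0 … min(2+(-1),2−(0))=1
  k=0: (−1)^1·4.8990/(2)·0.7215^3·0.6924^1 = -0.637011
  k=1: (−1)^2·4.8990/(2)·0.7215^1·0.6924^3 = +0.586698
d^2_{0,-1}(1.5297) = -0.637011 +0.586698 = -0.050313
Attach z-rotation phases: D = e^{-i(0)(0.8035)}·(-0.050313)·e^{-i(-1)(3.6815)} = +0.043157+0.025863i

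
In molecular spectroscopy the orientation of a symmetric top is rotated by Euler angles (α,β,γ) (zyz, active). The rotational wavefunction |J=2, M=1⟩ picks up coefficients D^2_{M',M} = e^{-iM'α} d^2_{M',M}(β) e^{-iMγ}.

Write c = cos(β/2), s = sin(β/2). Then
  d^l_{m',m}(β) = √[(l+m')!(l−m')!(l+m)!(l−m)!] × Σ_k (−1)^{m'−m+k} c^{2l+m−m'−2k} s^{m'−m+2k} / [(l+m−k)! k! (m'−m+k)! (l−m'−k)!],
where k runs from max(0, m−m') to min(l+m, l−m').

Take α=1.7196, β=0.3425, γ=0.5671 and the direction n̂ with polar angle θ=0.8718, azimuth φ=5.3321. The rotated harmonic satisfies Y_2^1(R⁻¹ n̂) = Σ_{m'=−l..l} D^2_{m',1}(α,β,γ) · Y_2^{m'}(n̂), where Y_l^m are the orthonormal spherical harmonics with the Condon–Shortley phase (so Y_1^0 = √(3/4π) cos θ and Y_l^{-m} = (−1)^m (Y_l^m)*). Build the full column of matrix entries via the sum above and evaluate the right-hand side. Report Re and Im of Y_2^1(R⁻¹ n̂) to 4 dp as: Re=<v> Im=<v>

Need the full column D^2_{m',1} for m'=−2..2 at α=1.7196, β=0.3425, γ=0.5671.
cos(β/2)=0.985373, sin(β/2)=0.170414
d^2_{-2,1}: single k=3 term ⇒ +0.009753;  D = -0.009401+0.002597i
d^2_{-1,1}: k∈[2..3] ⇒ +0.084593 -0.000843 = +0.083749;  D = +0.034019+0.076529i
d^2_{0,1}: k∈[1..2] ⇒ +0.399377 -0.011945 = +0.387432;  D = +0.326784-0.208124i
d^2_{1,1}: k∈[0..1] ⇒ +0.942761 -0.084593 = +0.858169;  D = -0.563216-0.647489i
d^2_{2,1}: single k=0 term ⇒ -0.326090;  D = +0.211587-0.248123i
Y_2^{m'}(θ=0.8718,φ=5.3321) and Σ D·Y over m':
  (-0.0094+0.0026i)·(-0.0736+0.2140i)  (+0.0340+0.0765i)·(+0.2210+0.3098i)  (+0.3268-0.2081i)·(+0.0764+0.0000i)  (-0.5632-0.6475i)·(-0.2210+0.3098i)  (+0.2116-0.2481i)·(-0.0736-0.2140i)
Y_2^1(R⁻¹ n̂) = +0.265254-0.049021i

Re=0.2653 Im=-0.0490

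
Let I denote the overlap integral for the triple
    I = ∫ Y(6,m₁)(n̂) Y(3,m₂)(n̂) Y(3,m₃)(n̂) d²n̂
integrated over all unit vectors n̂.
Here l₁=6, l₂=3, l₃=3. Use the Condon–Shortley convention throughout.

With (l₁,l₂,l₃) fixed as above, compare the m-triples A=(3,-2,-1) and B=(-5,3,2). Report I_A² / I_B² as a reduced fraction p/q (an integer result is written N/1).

Shared (l₁,l₂,l₃)=(6,3,3): N and (l;000)² cancel in I_A²/I_B².
A: Δ = 6!·6!·0!/13! = 1/12012; Racah Σ t=1..1: t=1:−1/5760 = -1/5760; ⇒ 3j(6 3 3; 3 -2 -1)² = 9/286, sgn -1
B: Δ = 6!·6!·0!/13! = 1/12012; Racah Σ t=6..6: t=6:+1/86400 = 1/86400; ⇒ 3j(6 3 3; -5 3 2)² = 1/26, sgn -1
I_A²/I_B² = (9/286)/(1/26) = 9/11

9/11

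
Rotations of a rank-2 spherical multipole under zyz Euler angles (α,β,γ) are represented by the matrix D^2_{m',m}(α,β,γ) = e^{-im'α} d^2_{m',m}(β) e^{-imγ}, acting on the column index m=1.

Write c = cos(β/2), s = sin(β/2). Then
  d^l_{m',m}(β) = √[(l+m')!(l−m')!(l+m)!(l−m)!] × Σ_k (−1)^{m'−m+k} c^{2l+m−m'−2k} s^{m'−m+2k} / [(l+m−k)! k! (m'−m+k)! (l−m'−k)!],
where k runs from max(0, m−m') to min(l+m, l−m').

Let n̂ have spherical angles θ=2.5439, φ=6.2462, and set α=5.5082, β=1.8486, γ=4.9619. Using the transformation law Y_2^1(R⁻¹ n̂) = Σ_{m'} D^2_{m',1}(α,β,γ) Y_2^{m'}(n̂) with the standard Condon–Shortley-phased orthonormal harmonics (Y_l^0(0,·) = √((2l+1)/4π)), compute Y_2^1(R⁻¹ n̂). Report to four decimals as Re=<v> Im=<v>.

Need the full column D^2_{m',1} for m'=−2..2 at α=5.5082, β=1.8486, γ=4.9619.
cos(β/2)=0.602393, sin(β/2)=0.798199
d^2_{-2,1}: single k=3 term ⇒ +0.612695;  D = +0.596744-0.138896i
d^2_{-1,1}: k∈[2..3] ⇒ +0.693593 -0.405925 = +0.287668;  D = +0.245799+0.149452i
d^2_{0,1}: k∈[1..2] ⇒ +0.427393 -0.750395 = -0.323002;  D = -0.079759-0.312999i
d^2_{1,1}: k∈[0..1] ⇒ +0.131680 -0.693593 = -0.561912;  D = +0.281868-0.486102i
d^2_{2,1}: single k=0 term ⇒ -0.348965;  D = +0.336291-0.093193i
Y_2^{m'}(θ=2.5439,φ=6.2462) and Σ D·Y over m':
  (+0.5967-0.1389i)·(+0.1220+0.0090i)  (+0.2458+0.1495i)·(-0.3591-0.0133i)  (-0.0798-0.3130i)·(+0.3312+0.0000i)  (+0.2819-0.4861i)·(+0.3591-0.0133i)  (+0.3363-0.0932i)·(+0.1220-0.0090i)
Y_2^1(R⁻¹ n̂) = +0.096300-0.364866i

Re=0.0963 Im=-0.3649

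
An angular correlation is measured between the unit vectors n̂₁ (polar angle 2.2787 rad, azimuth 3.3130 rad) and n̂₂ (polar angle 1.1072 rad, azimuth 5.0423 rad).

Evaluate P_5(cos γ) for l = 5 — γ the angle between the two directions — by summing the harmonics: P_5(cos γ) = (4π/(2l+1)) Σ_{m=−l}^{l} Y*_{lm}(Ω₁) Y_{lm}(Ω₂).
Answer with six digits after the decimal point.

-0.273218

Term-by-term m-sum for l=5 (normalisation 4π/11 = 1.142397):
  m=-5: Y*=-0.076906-0.088797i  Y=+0.264895-0.020906i  product -0.022228-0.021914i
  m=-4: Y*=-0.246093-0.201308i  Y=+0.104399-0.406905i  product -0.107605+0.079120i
  m=-3: Y*=-0.370526-0.209316i  Y=-0.165465-0.108659i  product +0.038565+0.074896i
  m=-2: Y*=-0.160814-0.057395i  Y=+0.191677-0.148707i  product -0.039359+0.012913i
  m=-1: Y*=+0.279366+0.048360i  Y=-0.089073-0.260123i  product -0.012304-0.076977i
  m=+0: Y*=+0.253567-0.000000i  Y=+0.184179+0.000000i  product +0.046702+0.000000i
  m=+1: Y*=-0.279366+0.048360i  Y=+0.089073-0.260123i  product -0.012304+0.076977i
  m=+2: Y*=-0.160814+0.057395i  Y=+0.191677+0.148707i  product -0.039359-0.012913i
  m=+3: Y*=+0.370526-0.209316i  Y=+0.165465-0.108659i  product +0.038565-0.074896i
  m=+4: Y*=-0.246093+0.201308i  Y=+0.104399+0.406905i  product -0.107605-0.079120i
  m=+5: Y*=+0.076906-0.088797i  Y=-0.264895-0.020906i  product -0.022228+0.021914i
Total Σ_m = -0.239162+0.000000i. Multiply by 1.142397: -0.273218+0.000000i. P_5(cos γ) = -0.273218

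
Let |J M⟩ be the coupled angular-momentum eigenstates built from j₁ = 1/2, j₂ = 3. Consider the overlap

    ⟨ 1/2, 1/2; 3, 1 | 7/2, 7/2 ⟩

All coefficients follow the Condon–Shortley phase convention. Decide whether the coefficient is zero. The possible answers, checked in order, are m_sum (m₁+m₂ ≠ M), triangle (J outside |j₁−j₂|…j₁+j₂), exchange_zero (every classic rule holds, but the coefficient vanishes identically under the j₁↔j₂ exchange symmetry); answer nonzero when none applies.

m_sum

m-sum: m₁+m₂ = 1/2+1 = 3/2, M = 7/2  ✗ ⇒ coefficient is 0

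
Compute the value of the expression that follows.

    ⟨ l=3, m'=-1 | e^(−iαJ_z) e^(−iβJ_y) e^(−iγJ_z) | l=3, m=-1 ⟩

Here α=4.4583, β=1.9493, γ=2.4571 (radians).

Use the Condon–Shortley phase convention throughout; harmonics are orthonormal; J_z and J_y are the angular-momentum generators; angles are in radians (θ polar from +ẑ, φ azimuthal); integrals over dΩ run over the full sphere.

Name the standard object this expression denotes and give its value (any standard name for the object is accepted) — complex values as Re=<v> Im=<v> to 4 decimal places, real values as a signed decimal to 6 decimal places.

This is a Wigner D-matrix element — the rotation-matrix element ⟨l m'| R(α,β,γ) |l m⟩ in the angular-momentum basis.
First d^3_{-1,-1}(β=1.9493), then the phase factors e^{-i(-1)α} and e^{-i(-1)γ}:
c=cos(1.949300/2)=0.561458, s=sin(1.949300/2)=0.827505; N=√[2·24·2·24]=48.000000
k∈{0,1,2} keeps every argument non-negative
  k=0: (−1)^0·48.0000/(48)·0.5615^6·0.8275^0 = +0.031326
  k=1: (−1)^1·48.0000/(6)·0.5615^4·0.8275^2 = -0.544377
  k=2: (−1)^2·48.0000/(8)·0.5615^2·0.8275^4 = +0.886888
d^3_{-1,-1}(1.9493) = +0.031326 -0.544377 +0.886888 = +0.373837
D = (-0.251364-0.967893i)·(+0.373837)·(-0.774740+0.632280i) = +0.301582+0.220912i

Wigner D-matrix element, Re=0.3016 Im=0.2209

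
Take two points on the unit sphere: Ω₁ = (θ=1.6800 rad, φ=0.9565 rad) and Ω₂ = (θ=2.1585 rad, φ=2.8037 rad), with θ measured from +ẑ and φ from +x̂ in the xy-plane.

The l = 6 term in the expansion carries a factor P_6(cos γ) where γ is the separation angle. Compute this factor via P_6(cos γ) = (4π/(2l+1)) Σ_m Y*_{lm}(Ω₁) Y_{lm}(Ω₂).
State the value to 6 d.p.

-0.147537

Term-by-term m-sum for l=6 (normalisation 4π/13 = 0.966644):
  term(m=-6) = 0.00655 + 0.07451j   from Y*(Ω₁)=0.39875 - 0.24130j, Y(Ω₂)=-0.07075 + 0.14405j
  term(m=-5) = -0.06440 - 0.01230j   from Y*(Ω₁)=-0.01240 + 0.17658j, Y(Ω₂)=-0.04385 + 0.36778j
  term(m=-4) = -0.05537 + 0.11032j   from Y*(Ω₁)=0.23464 + 0.19146j, Y(Ω₂)=0.08864 + 0.39782j
  term(m=-3) = -0.01172 - 0.01074j   from Y*(Ω₁)=-0.19272 + 0.05377j, Y(Ω₂)=0.04200 + 0.06742j
  term(m=-2) = 0.06913 - 0.04265j   from Y*(Ω₁)=-0.08541 + 0.23976j, Y(Ω₂)=-0.24900 - 0.19963j
  term(m=-1) = 0.01188 + 0.04188j   from Y*(Ω₁)=-0.11958 - 0.16954j, Y(Ω₂)=-0.19797 - 0.06956j
  term(m=+0) = -0.06476 + 0.00000j   from Y*(Ω₁)=-0.24136 + 0.00000j, Y(Ω₂)=0.26831 + 0.00000j
  term(m=+1) = 0.01188 - 0.04188j   from Y*(Ω₁)=0.11958 - 0.16954j, Y(Ω₂)=0.19797 - 0.06956j
  term(m=+2) = 0.06913 + 0.04265j   from Y*(Ω₁)=-0.08541 - 0.23976j, Y(Ω₂)=-0.24900 + 0.19963j
  term(m=+3) = -0.01172 + 0.01074j   from Y*(Ω₁)=0.19272 + 0.05377j, Y(Ω₂)=-0.04200 + 0.06742j
  term(m=+4) = -0.05537 - 0.11032j   from Y*(Ω₁)=0.23464 - 0.19146j, Y(Ω₂)=0.08864 - 0.39782j
  term(m=+5) = -0.06440 + 0.01230j   from Y*(Ω₁)=0.01240 + 0.17658j, Y(Ω₂)=0.04385 + 0.36778j
  term(m=+6) = 0.00655 - 0.07451j   from Y*(Ω₁)=0.39875 + 0.24130j, Y(Ω₂)=-0.07075 - 0.14405j
Total Σ_m = -0.15263 + 0.00000j. Multiply by 0.966644: -0.14754 + 0.00000j. P_6(cos γ) = -0.147537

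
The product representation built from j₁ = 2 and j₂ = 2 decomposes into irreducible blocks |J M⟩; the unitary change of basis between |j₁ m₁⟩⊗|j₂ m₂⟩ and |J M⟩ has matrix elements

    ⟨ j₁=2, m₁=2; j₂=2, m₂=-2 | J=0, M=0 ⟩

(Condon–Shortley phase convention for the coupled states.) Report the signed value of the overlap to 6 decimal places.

+√(1/5) = +0.447214

√[1·4!0!0!/5! · 4!0!0!4!0!0!] = √(576/5)
  +(−1)^0/∏(0,4,0,0,0,0)! = 1/24  (running 1/24)
⟨..|..⟩ = √(576/5)·(1/24) = +0.447214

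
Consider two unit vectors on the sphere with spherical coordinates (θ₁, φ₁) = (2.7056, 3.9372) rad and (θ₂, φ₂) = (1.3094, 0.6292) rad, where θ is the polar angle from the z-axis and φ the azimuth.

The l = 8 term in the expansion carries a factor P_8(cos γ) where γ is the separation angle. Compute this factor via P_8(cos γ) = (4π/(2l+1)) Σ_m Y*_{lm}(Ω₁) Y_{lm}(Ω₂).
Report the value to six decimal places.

Term-by-term m-sum for l=8 (normalisation 4π/17 = 0.739198):
  [-8]  conj(Y_{8,-8})(Ω₁) = (0.000520, 0.000043) ; Y_{8,-8}(Ω₂) = (0.123421, 0.370931) ; Δ = (0.000048, 0.000198)
  [-7]  conj(Y_{8,-7})(Ω₁) = (0.003384, -0.002932) ; Y_{8,-7}(Ω₂) = (-0.126810, 0.398633) ; Δ = (0.000740, 0.001721)
  [-6]  conj(Y_{8,-6})(Ω₁) = (0.001480, -0.024137) ; Y_{8,-6}(Ω₂) = (-0.000441, 0.000324) ; Δ = (0.000007, 0.000011)
  [-5]  conj(Y_{8,-5})(Ω₁) = (-0.061867, -0.068529) ; Y_{8,-5}(Ω₂) = (0.353268, -0.001557) ; Δ = (-0.021962, -0.024113)
  [-4]  conj(Y_{8,-4})(Ω₁) = (-0.252862, -0.010332) ; Y_{8,-4}(Ω₂) = (0.106697, 0.076946) ; Δ = (-0.026185, -0.020559)
  [-3]  conj(Y_{8,-3})(Ω₁) = (-0.346050, 0.325477) ; Y_{8,-3}(Ω₂) = (-0.091133, -0.277975) ; Δ = (0.122011, 0.066532)
  [-2]  conj(Y_{8,-2})(Ω₁) = (-0.010449, 0.511683) ; Y_{8,-2}(Ω₂) = (0.056312, -0.174355) ; Δ = (0.088626, 0.030636)
  [-1]  conj(Y_{8,-1})(Ω₁) = (0.044719, 0.045641) ; Y_{8,-1}(Ω₂) = (-0.210709, 0.153373) ; Δ = (-0.016423, -0.002758)
  [+0]  conj(Y_{8,0})(Ω₁) = (-0.472305, -0.000000) ; Y_{8,0}(Ω₂) = (-0.197094, 0.000000) ; Δ = (0.093088, 0.000000)
  [+1]  conj(Y_{8,1})(Ω₁) = (-0.044719, 0.045641) ; Y_{8,1}(Ω₂) = (0.210709, 0.153373) ; Δ = (-0.016423, 0.002758)
  [+2]  conj(Y_{8,2})(Ω₁) = (-0.010449, -0.511683) ; Y_{8,2}(Ω₂) = (0.056312, 0.174355) ; Δ = (0.088626, -0.030636)
  [+3]  conj(Y_{8,3})(Ω₁) = (0.346050, 0.325477) ; Y_{8,3}(Ω₂) = (0.091133, -0.277975) ; Δ = (0.122011, -0.066532)
  [+4]  conj(Y_{8,4})(Ω₁) = (-0.252862, 0.010332) ; Y_{8,4}(Ω₂) = (0.106697, -0.076946) ; Δ = (-0.026185, 0.020559)
  [+5]  conj(Y_{8,5})(Ω₁) = (0.061867, -0.068529) ; Y_{8,5}(Ω₂) = (-0.353268, -0.001557) ; Δ = (-0.021962, 0.024113)
  [+6]  conj(Y_{8,6})(Ω₁) = (0.001480, 0.024137) ; Y_{8,6}(Ω₂) = (-0.000441, -0.000324) ; Δ = (0.000007, -0.000011)
  [+7]  conj(Y_{8,7})(Ω₁) = (-0.003384, -0.002932) ; Y_{8,7}(Ω₂) = (0.126810, 0.398633) ; Δ = (0.000740, -0.001721)
  [+8]  conj(Y_{8,8})(Ω₁) = (0.000520, -0.000043) ; Y_{8,8}(Ω₂) = (0.123421, -0.370931) ; Δ = (0.000048, -0.000198)
Accumulated sum (0.386814, 0.000000); after 4π/(2l+1) scaling, (0.285932, 0.000000) ⇒ P_8 = 0.285932

0.285932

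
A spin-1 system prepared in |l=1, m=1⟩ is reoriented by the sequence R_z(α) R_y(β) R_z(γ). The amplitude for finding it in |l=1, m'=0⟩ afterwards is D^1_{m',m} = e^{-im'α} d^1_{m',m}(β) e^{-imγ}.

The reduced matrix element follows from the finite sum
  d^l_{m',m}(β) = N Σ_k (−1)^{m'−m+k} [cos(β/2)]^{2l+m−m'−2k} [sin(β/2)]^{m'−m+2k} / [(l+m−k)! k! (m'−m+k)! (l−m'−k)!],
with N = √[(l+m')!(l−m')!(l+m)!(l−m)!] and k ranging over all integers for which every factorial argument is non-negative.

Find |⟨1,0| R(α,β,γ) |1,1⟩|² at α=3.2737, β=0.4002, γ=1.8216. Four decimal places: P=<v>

P=0.0759

First d^1_{0,1}(β=0.4002), then the phase factors e^{-i(0)α} and e^{-i(1)γ}:
c=cos(0.400200/2)=0.980047, s=sin(0.400200/2)=0.198767; N=√[1·1·2·1]=1.414214
k∈{1} keeps every argument non-negative
  k=1: (−1)^0·1.4142/(1)·0.9800^1·0.1988^1 = +0.275491
d^1_{0,1}(0.4002) = +0.275491
|D^1_{0,1}|² = |d^1_{0,1}(β)|² = (+0.275491)² = 0.075895 (the z-rotation phases have unit modulus)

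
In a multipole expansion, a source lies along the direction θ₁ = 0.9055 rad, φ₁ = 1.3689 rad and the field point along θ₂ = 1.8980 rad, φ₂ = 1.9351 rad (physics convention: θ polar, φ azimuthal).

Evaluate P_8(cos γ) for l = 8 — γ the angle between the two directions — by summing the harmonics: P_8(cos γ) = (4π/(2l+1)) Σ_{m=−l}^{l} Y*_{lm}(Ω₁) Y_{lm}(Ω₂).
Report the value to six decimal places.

Summing Y*_{l m}(θ₁,φ₁)·Y_{l m}(θ₂,φ₂) over m ∈ [−8, 8]; prefactor 4π/(2·8+1) = 0.739198:
  m=-8: (-0.00336 - 0.07557j) × (-0.32469 - 0.07505j) = -0.00458 + 0.02479j  (running Σ = -0.00458 + 0.02479j)
  m=-7: (-0.23448 - 0.03724j) × (-0.25226 + 0.37556j) = 0.07314 - 0.07867j  (running Σ = 0.06856 - 0.05388j)
  m=-6: (-0.14805 + 0.39401j) × (0.08604 + 0.12179j) = -0.06073 + 0.01587j  (running Σ = 0.00783 - 0.03801j)
  m=-5: (0.34781 + 0.21870j) × (-0.27963 + 0.07162j) = -0.11292 - 0.03625j  (running Σ = -0.10509 - 0.07425j)
  m=-4: (0.04754 - 0.04969j) × (-0.03059 + 0.26814j) = 0.01187 + 0.01427j  (running Σ = -0.09322 - 0.05999j)
  m=-3: (0.18603 + 0.26863j) × (-0.15461 - 0.08008j) = -0.00725 - 0.05643j  (running Σ = -0.10047 - 0.11642j)
  m=-2: (0.23442 - 0.10016j) × (-0.22455 + 0.20039j) = -0.03257 + 0.06947j  (running Σ = -0.13304 - 0.04695j)
  m=-1: (0.04445 + 0.21716j) × (-0.04284 - 0.11234j) = 0.02249 - 0.01430j  (running Σ = -0.11055 - 0.06125j)
  m=0: (0.29235 + 0.00000j) × (-0.30637 + 0.00000j) = -0.08957 + 0.00000j  (running Σ = -0.20011 - 0.06125j)
  m=1: (-0.04445 + 0.21716j) × (0.04284 - 0.11234j) = 0.02249 + 0.01430j  (running Σ = -0.17762 - 0.04695j)
  m=2: (0.23442 + 0.10016j) × (-0.22455 - 0.20039j) = -0.03257 - 0.06947j  (running Σ = -0.21019 - 0.11642j)
  m=3: (-0.18603 + 0.26863j) × (0.15461 - 0.08008j) = -0.00725 + 0.05643j  (running Σ = -0.21744 - 0.05999j)
  m=4: (0.04754 + 0.04969j) × (-0.03059 - 0.26814j) = 0.01187 - 0.01427j  (running Σ = -0.20557 - 0.07425j)
  m=5: (-0.34781 + 0.21870j) × (0.27963 + 0.07162j) = -0.11292 + 0.03625j  (running Σ = -0.31849 - 0.03801j)
  m=6: (-0.14805 - 0.39401j) × (0.08604 - 0.12179j) = -0.06073 - 0.01587j  (running Σ = -0.37922 - 0.05388j)
  m=7: (0.23448 - 0.03724j) × (0.25226 + 0.37556j) = 0.07314 + 0.07867j  (running Σ = -0.30608 + 0.02479j)
  m=8: (-0.00336 + 0.07557j) × (-0.32469 + 0.07505j) = -0.00458 - 0.02479j  (running Σ = -0.31066 - 0.00000j)
Accumulated sum -0.31066 - 0.00000j; after 4π/(2l+1) scaling, -0.22964 - 0.00000j ⇒ P_8 = -0.229639

-0.229639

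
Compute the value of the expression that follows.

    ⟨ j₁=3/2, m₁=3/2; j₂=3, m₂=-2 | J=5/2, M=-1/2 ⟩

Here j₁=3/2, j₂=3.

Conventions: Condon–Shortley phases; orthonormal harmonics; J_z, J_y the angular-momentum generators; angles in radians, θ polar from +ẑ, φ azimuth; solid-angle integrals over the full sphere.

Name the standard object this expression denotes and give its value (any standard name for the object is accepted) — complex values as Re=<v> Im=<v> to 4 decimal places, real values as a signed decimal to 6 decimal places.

This is a Clebsch–Gordan (vector-coupling) coefficient.
triangle: 2!×1!×4!/8! = 48/40320
(j±m)!: 3!×0!×1!×5!×2!×3! = 8640
prefactor² = (2J+1)×Δ×N² = 432/7
  k=0: +1/(0!×2!×0!×1!×1!×3!) = 1/12
Σ = 1/12  ⇒  CG² = 432/7×(1/12)² = 3/7
CG = +√(3/7) = +0.654654

Clebsch–Gordan coefficient, +√(3/7) ≈ +0.654654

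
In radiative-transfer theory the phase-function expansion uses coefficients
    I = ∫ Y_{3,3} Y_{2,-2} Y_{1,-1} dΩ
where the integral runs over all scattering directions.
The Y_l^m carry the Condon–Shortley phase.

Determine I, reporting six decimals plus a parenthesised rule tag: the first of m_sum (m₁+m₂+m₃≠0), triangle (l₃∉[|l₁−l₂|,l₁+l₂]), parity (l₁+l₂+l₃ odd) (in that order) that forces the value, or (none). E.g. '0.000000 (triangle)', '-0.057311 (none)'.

Checks pass: Σm=0; 6 even; l₃=1∈[1,5].
(2·3+1)(2·2+1)(2·1+1) = 105
Δ: 4! 2! 0! / 7! → 1/105
sum: t=2:+1/4 = 1/4
3j²(3 2 1; 0 0 0) = Δ·Π!·Σ² = 3/35  (sign -1)
sum: t=0:+1/48 = 1/48
3j²(3 2 1; 3 -2 -1) = Δ·Π!·Σ² = 1/7  (sign +1)
combine: 4πI² = 105·3/35·1/7 = 9/7
take √, sign -1: I = -0.31986543
No selection rule forces the value: the integral is nonzero (none).

-0.319865 (none)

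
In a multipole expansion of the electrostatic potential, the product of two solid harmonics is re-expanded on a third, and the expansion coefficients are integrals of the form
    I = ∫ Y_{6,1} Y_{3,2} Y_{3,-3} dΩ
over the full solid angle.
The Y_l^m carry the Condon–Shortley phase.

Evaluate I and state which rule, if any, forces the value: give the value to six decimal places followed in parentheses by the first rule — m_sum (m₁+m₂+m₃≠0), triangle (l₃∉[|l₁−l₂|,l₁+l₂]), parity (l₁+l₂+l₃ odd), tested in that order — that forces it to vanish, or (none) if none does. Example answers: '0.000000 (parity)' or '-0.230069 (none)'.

Checks pass: Σm=0; 12 even; l₃=3∈[3,9].
(2·6+1)(2·3+1)(2·3+1) = 637
Δ: 6! 6! 0! / 13! → 1/12012
sum: t=3:−1/1296 = -1/1296
3j²(6 3 3; 0 0 0) = Δ·Π!·Σ² = 100/3003  (sign +1)
sum: t=5:−1/86400 = -1/86400
3j²(6 3 3; 1 2 -3) = Δ·Π!·Σ² = 1/1716  (sign -1)
combine: 4πI² = 637·100/3003·1/1716 = 175/14157
take √, sign -1: I = -0.03136379
No selection rule forces the value: the integral is nonzero (none).

-0.031364 (none)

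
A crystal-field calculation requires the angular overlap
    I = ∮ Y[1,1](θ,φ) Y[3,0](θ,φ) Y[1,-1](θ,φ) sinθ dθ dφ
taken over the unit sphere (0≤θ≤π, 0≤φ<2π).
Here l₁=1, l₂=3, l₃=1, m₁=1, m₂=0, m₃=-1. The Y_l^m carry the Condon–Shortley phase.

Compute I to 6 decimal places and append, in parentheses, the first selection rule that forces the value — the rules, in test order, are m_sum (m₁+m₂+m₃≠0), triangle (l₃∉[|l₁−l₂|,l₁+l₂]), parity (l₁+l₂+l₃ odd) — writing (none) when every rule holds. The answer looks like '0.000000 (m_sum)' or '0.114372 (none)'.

|1−3|≤1≤1+3 violated ⇒ I = 0

0.000000 (triangle)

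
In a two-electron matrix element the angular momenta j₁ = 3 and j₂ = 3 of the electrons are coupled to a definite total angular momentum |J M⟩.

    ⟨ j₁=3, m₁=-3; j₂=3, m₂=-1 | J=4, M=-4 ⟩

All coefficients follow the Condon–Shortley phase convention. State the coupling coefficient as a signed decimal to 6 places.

triangle: 2!·4!·4!/11! = 1152/39916800
(j±m)!: 0!·6!·2!·4!·0!·8! = 1393459200
prefactor² = (2J+1)·Δ·N² = 3981312/11
  k=2: +1/(2!·0!·4!·0!·0!·4!) = 1/1152
Σ = 1/1152  ⇒  CG² = 3981312/11·(1/1152)² = 3/11
CG = +√(3/11) = +0.522233

+√(3/11) = +0.522233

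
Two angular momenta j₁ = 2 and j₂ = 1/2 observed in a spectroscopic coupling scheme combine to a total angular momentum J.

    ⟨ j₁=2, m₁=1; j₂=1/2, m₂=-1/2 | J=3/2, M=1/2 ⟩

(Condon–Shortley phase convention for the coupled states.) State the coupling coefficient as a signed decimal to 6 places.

+√(3/5) ≈ +0.774597

√[4·1!3!0!/5! · 3!1!0!1!2!1!] = √(12/5)
  +(−1)^0/∏(0,1,1,0,2,0)! = 1/2  (running 1/2)
⟨..|..⟩ = √(12/5)·(1/2) = +0.774597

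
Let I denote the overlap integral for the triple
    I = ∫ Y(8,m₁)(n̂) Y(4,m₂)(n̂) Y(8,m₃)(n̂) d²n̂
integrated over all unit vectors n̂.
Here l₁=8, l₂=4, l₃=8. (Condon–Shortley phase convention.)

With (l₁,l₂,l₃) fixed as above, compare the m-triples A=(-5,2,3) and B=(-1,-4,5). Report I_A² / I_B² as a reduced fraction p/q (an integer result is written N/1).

12/55

Shared (l₁,l₂,l₃)=(8,4,8): N and (l;000)² cancel in I_A²/I_B².
A: Δ = 4!·12!·4!/21! = 1/185175900; Racah Σ t=2..4: t=2:+1/3832012800 t=3:−1/261273600 t=4:+1/209018880 = 1/821145600; ⇒ 3j(8 4 8; -5 2 3)² = 2/969, sgn -1
B: Δ = 4!·12!·4!/21! = 1/185175900; Racah Σ t=0..0: t=0:+1/1254113280 = 1/1254113280; ⇒ 3j(8 4 8; -1 -4 5)² = 55/5814, sgn -1
I_A²/I_B² = (2/969)/(55/5814) = 12/55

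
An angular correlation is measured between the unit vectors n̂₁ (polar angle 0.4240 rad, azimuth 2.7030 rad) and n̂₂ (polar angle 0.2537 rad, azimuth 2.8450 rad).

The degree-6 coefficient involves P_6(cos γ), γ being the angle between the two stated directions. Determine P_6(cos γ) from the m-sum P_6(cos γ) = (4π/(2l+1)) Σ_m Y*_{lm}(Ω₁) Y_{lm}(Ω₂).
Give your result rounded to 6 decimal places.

Expand P_6 via completeness: Σ_{m} conj(Y_{6,m}) at Ω₁ times Y_{6,m} at Ω₂ —
  term(m=-6) = +0.000000-0.000000i   from Y*(Ω₁)=-0.002044-0.001144i, Y(Ω₂)=-0.000025+0.000118i
  term(m=-5) = +0.000022-0.000019i   from Y*(Ω₁)=+0.010477+0.014608i, Y(Ω₂)=-0.000142-0.001607i
  term(m=-4) = +0.000924-0.000590i   from Y*(Ω₁)=-0.015184-0.081784i, Y(Ω₂)=+0.004942+0.012215i
  term(m=-3) = +0.016834-0.007639i   from Y*(Ω₁)=-0.064016+0.245560i, Y(Ω₂)=-0.045863-0.056597i
  term(m=-2) = +0.125530-0.036641i   from Y*(Ω₁)=+0.310882-0.373915i, Y(Ω₂)=+0.222980+0.150328i
  term(m=-1) = +0.255963-0.036593i   from Y*(Ω₁)=-0.398898+0.187108i, Y(Ω₂)=-0.561224-0.171514i
  term(m=+0) = -0.075571-0.000000i   from Y*(Ω₁)=-0.173315-0.000000i, Y(Ω₂)=+0.436033+0.000000i
  term(m=+1) = +0.255963+0.036593i   from Y*(Ω₁)=+0.398898+0.187108i, Y(Ω₂)=+0.561224-0.171514i
  term(m=+2) = +0.125530+0.036641i   from Y*(Ω₁)=+0.310882+0.373915i, Y(Ω₂)=+0.222980-0.150328i
  term(m=+3) = +0.016834+0.007639i   from Y*(Ω₁)=+0.064016+0.245560i, Y(Ω₂)=+0.045863-0.056597i
  term(m=+4) = +0.000924+0.000590i   from Y*(Ω₁)=-0.015184+0.081784i, Y(Ω₂)=+0.004942-0.012215i
  term(m=+5) = +0.000022+0.000019i   from Y*(Ω₁)=-0.010477+0.014608i, Y(Ω₂)=+0.000142-0.001607i
  term(m=+6) = +0.000000+0.000000i   from Y*(Ω₁)=-0.002044+0.001144i, Y(Ω₂)=-0.000025-0.000118i
Σ over m = +0.722976-0.000000i; ×(4π/13) → +0.698860-0.000000i. Real part: 0.698860

0.698860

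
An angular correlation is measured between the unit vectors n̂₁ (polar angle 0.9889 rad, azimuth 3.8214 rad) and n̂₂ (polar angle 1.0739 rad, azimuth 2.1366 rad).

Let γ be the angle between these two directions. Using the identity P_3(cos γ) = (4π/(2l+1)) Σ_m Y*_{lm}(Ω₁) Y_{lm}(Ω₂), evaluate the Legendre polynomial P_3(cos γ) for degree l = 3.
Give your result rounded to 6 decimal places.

-0.253476

Term-by-term m-sum for l=3 (normalisation 4π/7 = 1.795196):
  m=-3: Y*=(0.109875, -0.217042)  Y=(0.281154, -0.035790)  product (0.023124, -0.064955)
  m=-2: Y*=(0.082174, 0.383313)  Y=(-0.160078, 0.340744)  product (-0.143766, -0.033360)
  m=-1: Y*=(-0.107159, -0.086621)  Y=(-0.020745, -0.032667)  product (-0.000607, 0.005298)
  m=+0: Y*=(-0.305529, -0.000000)  Y=(-0.331555, 0.000000)  product (0.101299, 0.000000)
  m=+1: Y*=(0.107159, -0.086621)  Y=(0.020745, -0.032667)  product (-0.000607, -0.005298)
  m=+2: Y*=(0.082174, -0.383313)  Y=(-0.160078, -0.340744)  product (-0.143766, 0.033360)
  m=+3: Y*=(-0.109875, -0.217042)  Y=(-0.281154, -0.035790)  product (0.023124, 0.064955)
Total Σ_m = (-0.141197, 0.000000). Multiply by 1.795196: (-0.253476, 0.000000). P_3(cos γ) = -0.253476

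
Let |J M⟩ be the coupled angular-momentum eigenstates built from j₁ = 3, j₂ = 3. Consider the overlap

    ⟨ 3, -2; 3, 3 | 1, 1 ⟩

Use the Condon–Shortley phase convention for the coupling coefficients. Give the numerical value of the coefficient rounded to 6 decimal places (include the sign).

−√(3/28) = -0.327327

triangle: 5!*1!*1!/8! = 120/40320
(j±m)!: 1!*5!*6!*0!*2!*0! = 172800
prefactor² = (2J+1)*Δ*N² = 10800/7
  k=5: −1/(5!*0!*0!*1!*1!*0!) = -1/120
Σ = -1/120  ⇒  CG² = 10800/7*(-1/120)² = 3/28
CG = −√(3/28) = -0.327327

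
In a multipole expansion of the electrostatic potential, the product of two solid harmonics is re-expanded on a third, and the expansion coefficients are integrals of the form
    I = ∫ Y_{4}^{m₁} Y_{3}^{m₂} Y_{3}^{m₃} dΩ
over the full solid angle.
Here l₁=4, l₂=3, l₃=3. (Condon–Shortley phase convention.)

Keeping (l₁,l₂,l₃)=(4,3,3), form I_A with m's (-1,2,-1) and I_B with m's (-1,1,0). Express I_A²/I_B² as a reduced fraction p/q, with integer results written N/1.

l's match ⇒ only the (l;m) 3-j factors differ between A and B.
A: triangle coeff Δ(4,3,3) = 1/34650; Σ_t [3,4]: t=3:−1/48 t=4:+1/144 = -1/72; (3j)²=16/693 [(4 3 3; -1 2 -1)], sign=-1
B: triangle coeff Δ(4,3,3) = 1/34650; Σ_t [2,4]: t=2:+1/48 t=3:−1/24 t=4:+1/288 = -5/288; (3j)²=5/462 [(4 3 3; -1 1 0)], sign=+1
I_A²/I_B² = (16/693)/(5/462) = 32/15

32/15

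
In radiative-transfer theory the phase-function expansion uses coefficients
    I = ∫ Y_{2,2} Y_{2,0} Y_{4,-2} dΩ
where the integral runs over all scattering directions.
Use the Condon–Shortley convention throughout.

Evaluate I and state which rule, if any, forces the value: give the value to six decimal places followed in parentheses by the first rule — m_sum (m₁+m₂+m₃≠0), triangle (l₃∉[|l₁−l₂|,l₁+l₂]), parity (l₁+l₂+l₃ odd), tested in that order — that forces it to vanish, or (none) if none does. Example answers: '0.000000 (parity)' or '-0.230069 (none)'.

Rules hold: Σm=0, L=8 even, 0≤4≤4.
N = 5·5·9 = 225
Δ = 0!·4!·4!/9! = 1/630
Racah Σ t=0..0: t=0:+1/16 = 1/16
⇒ 3j(2 2 4; 0 0 0)² = 2/35, sgn +1
Racah Σ t=0..0: t=0:+1/96 = 1/96
⇒ 3j(2 2 4; 2 0 -2)² = 1/42, sgn +1
4πI² = N·(3j₀)²·(3jₘ)² = 15/49
I = +1·√(0.306122/4π) = 0.15607835
No selection rule forces the value: the integral is nonzero (none).

0.156078 (none)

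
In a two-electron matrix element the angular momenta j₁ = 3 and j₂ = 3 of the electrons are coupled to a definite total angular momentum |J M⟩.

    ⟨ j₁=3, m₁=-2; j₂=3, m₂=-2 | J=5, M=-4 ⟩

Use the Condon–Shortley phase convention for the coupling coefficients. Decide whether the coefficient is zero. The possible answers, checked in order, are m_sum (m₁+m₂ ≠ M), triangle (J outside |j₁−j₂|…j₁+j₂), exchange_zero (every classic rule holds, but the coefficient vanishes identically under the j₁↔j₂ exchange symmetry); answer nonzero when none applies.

exchange_zero

m-sum: m₁+m₂ = -2+(-2) = -4, M = -4  ✓
triangle: |j₁−j₂| = 0 ≤ J = 5 ≤ j₁+j₂ = 6  ✓
exchange: j₁=j₂ and m₁=m₂, and (−1)^(j₁+j₂−J) = (−1)^1 = −1 forces ⟨j₁m₁;j₂m₂|JM⟩ = −⟨j₂m₂;j₁m₁|JM⟩ = −⟨j₁m₁;j₂m₂|JM⟩ ⇒ the coefficient vanishes identically
Racah sum check: Σ_k collapses to 0 ⇒ CG = 0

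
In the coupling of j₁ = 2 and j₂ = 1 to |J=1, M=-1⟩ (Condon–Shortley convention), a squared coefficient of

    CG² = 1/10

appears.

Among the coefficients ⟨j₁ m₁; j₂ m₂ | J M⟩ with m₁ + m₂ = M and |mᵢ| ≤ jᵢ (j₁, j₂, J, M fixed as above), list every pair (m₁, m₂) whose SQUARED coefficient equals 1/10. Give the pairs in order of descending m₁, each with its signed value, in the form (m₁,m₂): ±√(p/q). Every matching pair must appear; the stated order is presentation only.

(0,-1): +√(1/10)

Admissible pairs with m₁+m₂ = M = -1: (-2,1), (-1,0), (0,-1)
  (m₁,m₂)=(0,-1): CG² = 1/10, CG = +√(1/10)   ← matches the target
  (m₁,m₂)=(-1,0): CG² = 3/10, CG = −√(3/10)
  (m₁,m₂)=(-2,1): CG² = 3/5, CG = +√(3/5)
Pairs with CG² = 1/10: (0,-1): +√(1/10)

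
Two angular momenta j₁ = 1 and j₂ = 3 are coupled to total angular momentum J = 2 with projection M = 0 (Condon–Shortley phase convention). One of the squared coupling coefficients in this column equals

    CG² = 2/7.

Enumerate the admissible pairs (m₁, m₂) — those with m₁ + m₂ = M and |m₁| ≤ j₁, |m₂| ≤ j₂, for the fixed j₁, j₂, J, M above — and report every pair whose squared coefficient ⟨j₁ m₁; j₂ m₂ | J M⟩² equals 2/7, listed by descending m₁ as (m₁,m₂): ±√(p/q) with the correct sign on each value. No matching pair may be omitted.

(1,-1): +√(2/7); (-1,1): +√(2/7)

Admissible pairs with m₁+m₂ = M = 0: (-1,1), (0,0), (1,-1)
  (m₁,m₂)=(1,-1): CG² = 2/7, CG = +√(2/7)   ← matches the target
  (m₁,m₂)=(0,0): CG² = 3/7, CG = −√(3/7)
  (m₁,m₂)=(-1,1): CG² = 2/7, CG = +√(2/7)   ← matches the target
Pairs with CG² = 2/7: (1,-1): +√(2/7); (-1,1): +√(2/7)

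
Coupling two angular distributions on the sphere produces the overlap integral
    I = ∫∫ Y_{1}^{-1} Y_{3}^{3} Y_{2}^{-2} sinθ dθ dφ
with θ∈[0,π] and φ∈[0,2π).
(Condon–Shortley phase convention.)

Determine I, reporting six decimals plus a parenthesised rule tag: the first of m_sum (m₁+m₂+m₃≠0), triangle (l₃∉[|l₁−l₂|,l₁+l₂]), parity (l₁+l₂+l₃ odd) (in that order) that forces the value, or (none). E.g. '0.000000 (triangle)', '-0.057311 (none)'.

Checks pass: Σm=0; 6 even; l₃=2∈[2,4].
(2·1+1)(2·3+1)(2·2+1) = 105
Δ: 2! 0! 4! / 7! → 1/105
sum: t=1:−1/4 = -1/4
3j²(1 3 2; 0 0 0) = Δ·Π!·Σ² = 3/35  (sign -1)
sum: t=2:+1/48 = 1/48
3j²(1 3 2; -1 3 -2) = Δ·Π!·Σ² = 1/7  (sign +1)
combine: 4πI² = 105·3/35·1/7 = 9/7
take √, sign -1: I = -0.31986543
No selection rule forces the value: the integral is nonzero (none).

-0.319865 (none)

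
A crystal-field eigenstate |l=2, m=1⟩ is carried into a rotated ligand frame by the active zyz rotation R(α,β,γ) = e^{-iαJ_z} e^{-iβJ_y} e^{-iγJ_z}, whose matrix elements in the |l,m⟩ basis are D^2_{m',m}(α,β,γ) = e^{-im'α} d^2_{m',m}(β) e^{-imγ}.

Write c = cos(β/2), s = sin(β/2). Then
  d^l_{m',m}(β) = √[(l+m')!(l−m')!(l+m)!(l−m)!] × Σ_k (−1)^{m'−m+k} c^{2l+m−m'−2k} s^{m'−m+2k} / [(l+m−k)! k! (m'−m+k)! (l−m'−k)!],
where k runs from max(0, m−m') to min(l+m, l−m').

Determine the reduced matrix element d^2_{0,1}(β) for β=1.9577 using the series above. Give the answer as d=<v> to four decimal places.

d^2_{0,1}(β=1.9577) via the finite sum:
c=cos(1.957700/2)=0.557977, s=sin(1.957700/2)=0.829856; N=√[2·2·6·1]=4.898979
k∈{1,2} keeps every argument non-negative
  k=1: (−1)^0·4.8990/(2)·0.5580^3·0.8299^1 = +0.353125
  k=2: (−1)^1·4.8990/(2)·0.5580^1·0.8299^3 = -0.781089
d^2_{0,1}(1.9577) = +0.353125 -0.781089 = -0.427965

d=-0.4280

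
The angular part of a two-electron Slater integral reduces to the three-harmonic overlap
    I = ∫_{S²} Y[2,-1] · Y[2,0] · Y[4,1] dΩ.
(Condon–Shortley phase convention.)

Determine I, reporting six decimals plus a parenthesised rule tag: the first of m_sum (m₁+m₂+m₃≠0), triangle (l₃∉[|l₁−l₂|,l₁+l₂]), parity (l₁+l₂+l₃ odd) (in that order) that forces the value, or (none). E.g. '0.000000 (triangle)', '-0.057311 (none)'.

Rules hold: Σm=0, L=8 even, 0≤4≤4.
N = 5·5·9 = 225
Δ = 0!·4!·4!/9! = 1/630
Racah Σ t=0..0: t=0:+1/16 = 1/16
⇒ 3j(2 2 4; 0 0 0)² = 2/35, sgn +1
Racah Σ t=0..0: t=0:+1/24 = 1/24
⇒ 3j(2 2 4; -1 0 1)² = 1/21, sgn -1
4πI² = N·(3j₀)²·(3jₘ)² = 30/49
I = -1·√(0.612245/4π) = -0.22072812
No selection rule forces the value: the integral is nonzero (none).

-0.220728 (none)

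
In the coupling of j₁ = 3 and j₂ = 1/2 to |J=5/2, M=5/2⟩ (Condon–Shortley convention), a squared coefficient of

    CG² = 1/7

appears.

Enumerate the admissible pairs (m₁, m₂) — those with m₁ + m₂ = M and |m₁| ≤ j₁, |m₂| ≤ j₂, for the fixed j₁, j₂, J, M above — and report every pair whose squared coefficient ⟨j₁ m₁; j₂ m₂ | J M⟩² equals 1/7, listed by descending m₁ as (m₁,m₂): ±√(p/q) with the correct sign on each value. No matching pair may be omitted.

Admissible pairs with m₁+m₂ = M = 5/2: (2,1/2), (3,-1/2)
  (m₁,m₂)=(3,-1/2): CG² = 6/7, CG = +√(6/7)
  (m₁,m₂)=(2,1/2): CG² = 1/7, CG = −√(1/7)   ← matches the target
Pairs with CG² = 1/7: (2,1/2): −√(1/7)

(2,1/2): −√(1/7)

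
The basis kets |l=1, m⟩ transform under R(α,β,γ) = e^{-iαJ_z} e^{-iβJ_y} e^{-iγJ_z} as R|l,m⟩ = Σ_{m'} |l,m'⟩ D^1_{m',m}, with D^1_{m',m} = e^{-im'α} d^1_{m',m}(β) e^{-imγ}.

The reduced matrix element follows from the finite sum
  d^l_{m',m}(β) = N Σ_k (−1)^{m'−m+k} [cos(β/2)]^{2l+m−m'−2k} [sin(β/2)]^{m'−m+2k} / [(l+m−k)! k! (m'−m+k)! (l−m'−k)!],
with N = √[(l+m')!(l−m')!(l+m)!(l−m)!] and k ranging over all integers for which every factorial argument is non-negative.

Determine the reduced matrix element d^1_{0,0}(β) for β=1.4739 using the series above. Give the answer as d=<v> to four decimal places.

d=0.0967

d^1_{0,0}(β=1.4739) via the finite sum:
c=cos(1.473900/2)=0.740522, s=sin(1.473900/2)=0.672032; N=√[1·1·1·1]=1.000000
Admissible k: 0..1 (factorial args all ≥0)
  k=0: (−1)^0·1.0000/(1)·0.7405^2·0.6720^0 = +0.548372
  k=1: (−1)^1·1.0000/(1)·0.7405^0·0.6720^2 = -0.451628
d^1_{0,0}(1.4739) = +0.548372 -0.451628 = +0.096745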